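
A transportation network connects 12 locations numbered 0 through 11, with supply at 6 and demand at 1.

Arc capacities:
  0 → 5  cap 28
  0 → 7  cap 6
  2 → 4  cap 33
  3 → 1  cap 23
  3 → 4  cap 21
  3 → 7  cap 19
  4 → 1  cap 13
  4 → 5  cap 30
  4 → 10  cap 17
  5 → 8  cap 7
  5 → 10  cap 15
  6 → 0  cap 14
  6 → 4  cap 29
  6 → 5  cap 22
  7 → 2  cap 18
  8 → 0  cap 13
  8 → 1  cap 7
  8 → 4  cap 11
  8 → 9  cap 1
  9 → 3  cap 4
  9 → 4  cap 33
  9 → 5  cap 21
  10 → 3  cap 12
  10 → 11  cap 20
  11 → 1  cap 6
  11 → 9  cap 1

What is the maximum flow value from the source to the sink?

augment #1: 6→4→1 bottleneck 13, total now 13
augment #2: 6→5→8→1 bottleneck 7, total now 20
augment #3: 6→4→10→3→1 bottleneck 12, total now 32
augment #4: 6→4→10→11→1 bottleneck 4, total now 36
augment #5: 6→5→10→11→1 bottleneck 2, total now 38
augment #6: 6→5→10→11→9→3→1 bottleneck 1, total now 39

Maximum flow value: 39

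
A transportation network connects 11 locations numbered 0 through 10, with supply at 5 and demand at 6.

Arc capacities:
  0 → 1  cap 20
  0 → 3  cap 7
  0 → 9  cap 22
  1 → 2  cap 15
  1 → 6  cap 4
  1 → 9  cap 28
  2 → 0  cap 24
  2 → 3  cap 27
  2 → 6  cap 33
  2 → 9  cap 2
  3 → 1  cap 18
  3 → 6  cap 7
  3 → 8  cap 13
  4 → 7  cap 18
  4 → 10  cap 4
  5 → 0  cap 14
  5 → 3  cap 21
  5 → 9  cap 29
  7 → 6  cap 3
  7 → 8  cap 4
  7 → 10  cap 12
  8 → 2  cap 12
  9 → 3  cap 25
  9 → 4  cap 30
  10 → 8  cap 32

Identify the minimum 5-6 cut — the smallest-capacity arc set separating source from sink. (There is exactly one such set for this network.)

augment #1: 5→3→6 push 7
augment #2: 5→0→1→6 push 4
augment #3: 5→0→1→2→6 push 10
augment #4: 5→3→1→2→6 push 5
augment #5: 5→3→8→2→6 push 9
augment #6: 5→9→4→7→6 push 3
augment #7: 5→9→3→8→2→6 push 3
max flow = 41; residual-reachable set from 5 gives S-side
cut edges (S→T): {(1,2), (1,6), (3,6), (7,6), (8,2)} total cap 41

Min-cut arcs: {(1,2), (1,6), (3,6), (7,6), (8,2)} (total capacity 41)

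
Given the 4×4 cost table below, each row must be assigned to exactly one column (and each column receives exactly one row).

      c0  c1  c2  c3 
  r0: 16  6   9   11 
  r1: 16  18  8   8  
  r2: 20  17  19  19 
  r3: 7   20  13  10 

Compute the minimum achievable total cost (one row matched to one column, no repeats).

one of 2 optimal assignments: row0→col1 (cost 6), row1→col2 (cost 8), row2→col3 (cost 19), row3→col0 (cost 7)
total = 6 + 8 + 19 + 7 = 40

Minimum assignment cost: 40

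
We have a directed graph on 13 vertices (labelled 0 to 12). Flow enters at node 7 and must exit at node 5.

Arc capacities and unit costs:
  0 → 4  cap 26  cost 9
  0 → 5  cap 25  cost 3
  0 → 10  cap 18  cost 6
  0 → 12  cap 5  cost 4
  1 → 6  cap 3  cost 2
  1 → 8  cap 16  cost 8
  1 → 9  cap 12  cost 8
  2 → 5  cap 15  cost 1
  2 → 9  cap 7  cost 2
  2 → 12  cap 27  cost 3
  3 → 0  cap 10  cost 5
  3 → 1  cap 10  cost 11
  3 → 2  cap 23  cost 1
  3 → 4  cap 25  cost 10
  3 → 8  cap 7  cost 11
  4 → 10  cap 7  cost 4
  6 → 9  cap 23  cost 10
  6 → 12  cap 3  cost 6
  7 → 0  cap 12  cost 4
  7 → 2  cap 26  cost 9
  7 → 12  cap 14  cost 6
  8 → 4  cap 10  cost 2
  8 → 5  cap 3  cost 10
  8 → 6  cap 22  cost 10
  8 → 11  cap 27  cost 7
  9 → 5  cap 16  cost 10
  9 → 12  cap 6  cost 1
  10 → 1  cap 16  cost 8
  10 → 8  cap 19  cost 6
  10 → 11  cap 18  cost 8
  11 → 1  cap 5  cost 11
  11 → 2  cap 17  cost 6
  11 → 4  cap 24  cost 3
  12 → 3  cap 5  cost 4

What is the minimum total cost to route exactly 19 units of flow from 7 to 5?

shortest-cost path #1: 7→0→5 push 12 @ unit cost 7 (adds 84)
shortest-cost path #2: 7→2→5 push 7 @ unit cost 10 (adds 70)
total cost = 154

Minimum cost for 19 units: 154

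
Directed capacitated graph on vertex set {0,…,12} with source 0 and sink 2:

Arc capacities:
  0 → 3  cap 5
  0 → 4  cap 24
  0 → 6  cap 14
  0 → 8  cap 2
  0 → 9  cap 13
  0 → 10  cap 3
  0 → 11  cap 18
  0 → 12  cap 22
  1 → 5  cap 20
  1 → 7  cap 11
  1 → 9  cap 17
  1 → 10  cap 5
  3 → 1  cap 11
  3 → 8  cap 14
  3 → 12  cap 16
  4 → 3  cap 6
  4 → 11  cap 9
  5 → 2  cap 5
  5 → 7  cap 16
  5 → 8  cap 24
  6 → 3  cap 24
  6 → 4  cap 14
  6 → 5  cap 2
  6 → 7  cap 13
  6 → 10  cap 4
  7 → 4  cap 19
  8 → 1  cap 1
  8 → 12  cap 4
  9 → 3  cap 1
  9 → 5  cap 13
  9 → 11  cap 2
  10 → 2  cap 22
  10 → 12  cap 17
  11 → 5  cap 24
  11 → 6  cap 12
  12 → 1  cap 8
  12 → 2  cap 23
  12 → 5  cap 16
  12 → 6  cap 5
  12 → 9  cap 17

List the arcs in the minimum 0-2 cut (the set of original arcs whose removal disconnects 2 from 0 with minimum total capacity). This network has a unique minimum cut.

Min-cut arcs: {(0,10), (1,10), (5,2), (6,10), (12,2)} (total capacity 40)

augment #1: 0→10→2 push 3
augment #2: 0→12→2 push 22
augment #3: 0→3→12→2 push 1
augment #4: 0→6→5→2 push 2
augment #5: 0→6→10→2 push 4
augment #6: 0→9→5→2 push 3
augment #7: 0→3→1→10→2 push 4
augment #8: 0→8→1→10→2 push 1
max flow = 40; residual-reachable set from 0 gives S-side
cut edges (S→T): {(0,10), (1,10), (5,2), (6,10), (12,2)} total cap 40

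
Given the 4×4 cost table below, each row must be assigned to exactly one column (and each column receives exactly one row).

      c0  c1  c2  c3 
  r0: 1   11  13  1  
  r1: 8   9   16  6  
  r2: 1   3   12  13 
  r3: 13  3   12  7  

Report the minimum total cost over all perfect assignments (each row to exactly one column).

Minimum assignment cost: 21

optimal assignment: row0→col3 (cost 1), row1→col2 (cost 16), row2→col0 (cost 1), row3→col1 (cost 3)
total = 1 + 16 + 1 + 3 = 21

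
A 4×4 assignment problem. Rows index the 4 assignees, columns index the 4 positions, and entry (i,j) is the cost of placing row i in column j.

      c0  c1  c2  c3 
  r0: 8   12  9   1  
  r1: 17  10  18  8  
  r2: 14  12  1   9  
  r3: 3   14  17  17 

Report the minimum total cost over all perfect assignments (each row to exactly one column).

Minimum assignment cost: 15

optimal assignment: row0→col3 (cost 1), row1→col1 (cost 10), row2→col2 (cost 1), row3→col0 (cost 3)
total = 1 + 10 + 1 + 3 = 15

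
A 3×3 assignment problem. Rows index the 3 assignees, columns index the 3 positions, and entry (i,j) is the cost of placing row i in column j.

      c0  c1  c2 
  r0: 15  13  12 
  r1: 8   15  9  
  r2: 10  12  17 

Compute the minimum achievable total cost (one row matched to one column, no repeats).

Minimum assignment cost: 32

one of 2 optimal assignments: row0→col1 (cost 13), row1→col2 (cost 9), row2→col0 (cost 10)
total = 13 + 9 + 10 = 32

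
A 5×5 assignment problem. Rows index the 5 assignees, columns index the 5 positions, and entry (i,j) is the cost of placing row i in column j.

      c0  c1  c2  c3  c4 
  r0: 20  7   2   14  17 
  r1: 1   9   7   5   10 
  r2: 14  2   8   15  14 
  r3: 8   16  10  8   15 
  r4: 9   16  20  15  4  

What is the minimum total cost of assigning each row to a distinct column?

optimal assignment: row0→col2 (cost 2), row1→col0 (cost 1), row2→col1 (cost 2), row3→col3 (cost 8), row4→col4 (cost 4)
total = 2 + 1 + 2 + 8 + 4 = 17

Minimum assignment cost: 17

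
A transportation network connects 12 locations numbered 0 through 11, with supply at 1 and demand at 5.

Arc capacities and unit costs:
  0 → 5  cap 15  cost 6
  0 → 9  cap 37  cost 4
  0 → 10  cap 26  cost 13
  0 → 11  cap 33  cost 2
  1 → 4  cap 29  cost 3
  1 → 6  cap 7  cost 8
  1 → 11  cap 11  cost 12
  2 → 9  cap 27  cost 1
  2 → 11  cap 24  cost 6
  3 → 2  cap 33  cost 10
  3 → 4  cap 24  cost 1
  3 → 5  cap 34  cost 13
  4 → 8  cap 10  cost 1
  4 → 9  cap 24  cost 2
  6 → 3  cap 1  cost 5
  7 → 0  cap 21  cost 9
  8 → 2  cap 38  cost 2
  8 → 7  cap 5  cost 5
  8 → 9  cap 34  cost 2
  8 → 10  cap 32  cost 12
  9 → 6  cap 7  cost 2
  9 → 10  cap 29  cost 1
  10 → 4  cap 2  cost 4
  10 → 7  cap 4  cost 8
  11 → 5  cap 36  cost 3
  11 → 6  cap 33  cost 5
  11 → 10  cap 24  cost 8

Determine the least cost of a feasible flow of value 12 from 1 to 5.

shortest-cost path #1: 1→11→5 push 11 @ unit cost 15 (adds 165)
shortest-cost path #2: 1→4→8→2→11→5 push 1 @ unit cost 15 (adds 15)
total cost = 180

Minimum cost for 12 units: 180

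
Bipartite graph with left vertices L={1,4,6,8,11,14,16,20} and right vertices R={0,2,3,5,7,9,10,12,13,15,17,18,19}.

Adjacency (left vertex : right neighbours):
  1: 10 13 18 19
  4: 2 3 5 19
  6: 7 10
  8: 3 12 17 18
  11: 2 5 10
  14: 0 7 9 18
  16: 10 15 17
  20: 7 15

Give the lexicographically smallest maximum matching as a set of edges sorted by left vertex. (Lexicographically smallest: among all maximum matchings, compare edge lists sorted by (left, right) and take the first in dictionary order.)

|M| = 8 (so the lex-smallest maximum matching has 8 edges)
process left vertices in ascending order; for each, take the smallest-labelled available neighbour that still permits 8 edges overall, or leave it unmatched if none does
lex-smallest matching: {1-10, 4-2, 6-7, 8-3, 11-5, 14-0, 16-17, 20-15}

Lex-smallest maximum matching: {(1,10), (4,2), (6,7), (8,3), (11,5), (14,0), (16,17), (20,15)}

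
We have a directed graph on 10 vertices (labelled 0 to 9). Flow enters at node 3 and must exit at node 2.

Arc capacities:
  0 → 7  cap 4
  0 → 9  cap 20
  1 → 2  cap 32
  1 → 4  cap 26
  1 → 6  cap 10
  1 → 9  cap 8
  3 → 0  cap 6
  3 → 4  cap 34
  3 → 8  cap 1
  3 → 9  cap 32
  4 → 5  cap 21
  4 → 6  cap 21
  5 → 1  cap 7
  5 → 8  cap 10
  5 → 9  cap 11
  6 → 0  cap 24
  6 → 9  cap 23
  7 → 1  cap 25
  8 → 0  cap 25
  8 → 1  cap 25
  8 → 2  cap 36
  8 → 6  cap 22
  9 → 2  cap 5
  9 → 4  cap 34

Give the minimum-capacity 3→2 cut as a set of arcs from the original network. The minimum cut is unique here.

augment #1: 3→8→2 push 1
augment #2: 3→9→2 push 5
augment #3: 3→0→7→1→2 push 4
augment #4: 3→4→5→1→2 push 7
augment #5: 3→4→5→8→2 push 10
max flow = 27; residual-reachable set from 3 gives S-side
cut edges (S→T): {(0,7), (3,8), (5,1), (5,8), (9,2)} total cap 27

Min-cut arcs: {(0,7), (3,8), (5,1), (5,8), (9,2)} (total capacity 27)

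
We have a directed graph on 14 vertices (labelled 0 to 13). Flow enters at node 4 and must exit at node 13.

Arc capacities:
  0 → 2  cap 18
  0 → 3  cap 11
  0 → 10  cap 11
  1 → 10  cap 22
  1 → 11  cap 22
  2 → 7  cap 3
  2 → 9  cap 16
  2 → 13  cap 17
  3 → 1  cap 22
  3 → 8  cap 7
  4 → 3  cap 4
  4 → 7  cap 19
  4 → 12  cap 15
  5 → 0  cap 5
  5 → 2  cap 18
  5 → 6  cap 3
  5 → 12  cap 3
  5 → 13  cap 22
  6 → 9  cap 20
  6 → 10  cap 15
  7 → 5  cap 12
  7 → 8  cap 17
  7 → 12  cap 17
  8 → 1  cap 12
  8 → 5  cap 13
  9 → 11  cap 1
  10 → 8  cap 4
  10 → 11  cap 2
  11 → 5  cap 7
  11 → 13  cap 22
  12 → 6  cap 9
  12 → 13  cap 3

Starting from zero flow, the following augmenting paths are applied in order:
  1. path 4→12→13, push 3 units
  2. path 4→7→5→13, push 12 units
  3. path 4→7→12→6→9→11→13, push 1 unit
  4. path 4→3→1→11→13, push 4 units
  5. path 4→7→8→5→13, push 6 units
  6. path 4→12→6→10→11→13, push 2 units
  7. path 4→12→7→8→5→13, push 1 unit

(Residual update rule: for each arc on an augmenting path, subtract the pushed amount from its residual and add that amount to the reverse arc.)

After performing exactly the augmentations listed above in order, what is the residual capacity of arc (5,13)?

Residual capacity of (5,13): 3

after path 1 (4→12→13, push 3): res(5,13)=22
after path 2 (4→7→5→13, push 12): res(5,13)=10
after path 3 (4→7→12→6→9→11→13, push 1): res(5,13)=10
after path 4 (4→3→1→11→13, push 4): res(5,13)=10
after path 5 (4→7→8→5→13, push 6): res(5,13)=4
after path 6 (4→12→6→10→11→13, push 2): res(5,13)=4
after path 7 (4→12→7→8→5→13, push 1): res(5,13)=3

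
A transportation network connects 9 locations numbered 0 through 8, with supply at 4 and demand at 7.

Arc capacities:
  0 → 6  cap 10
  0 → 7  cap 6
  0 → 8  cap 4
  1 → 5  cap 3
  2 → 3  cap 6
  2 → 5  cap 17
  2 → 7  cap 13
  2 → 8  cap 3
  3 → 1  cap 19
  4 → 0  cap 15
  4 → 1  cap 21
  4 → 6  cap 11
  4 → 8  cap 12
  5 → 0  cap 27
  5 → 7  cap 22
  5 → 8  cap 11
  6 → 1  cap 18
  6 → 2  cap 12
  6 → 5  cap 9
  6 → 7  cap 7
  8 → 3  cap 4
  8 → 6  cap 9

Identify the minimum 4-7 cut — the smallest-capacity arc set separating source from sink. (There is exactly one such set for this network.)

augment #1: 4→0→7 push 6
augment #2: 4→6→7 push 7
augment #3: 4→1→5→7 push 3
augment #4: 4→6→2→7 push 4
augment #5: 4→0→6→2→7 push 8
augment #6: 4→0→6→5→7 push 1
augment #7: 4→8→6→5→7 push 8
max flow = 37; residual-reachable set from 4 gives S-side
cut edges (S→T): {(0,7), (1,5), (6,2), (6,5), (6,7)} total cap 37

Min-cut arcs: {(0,7), (1,5), (6,2), (6,5), (6,7)} (total capacity 37)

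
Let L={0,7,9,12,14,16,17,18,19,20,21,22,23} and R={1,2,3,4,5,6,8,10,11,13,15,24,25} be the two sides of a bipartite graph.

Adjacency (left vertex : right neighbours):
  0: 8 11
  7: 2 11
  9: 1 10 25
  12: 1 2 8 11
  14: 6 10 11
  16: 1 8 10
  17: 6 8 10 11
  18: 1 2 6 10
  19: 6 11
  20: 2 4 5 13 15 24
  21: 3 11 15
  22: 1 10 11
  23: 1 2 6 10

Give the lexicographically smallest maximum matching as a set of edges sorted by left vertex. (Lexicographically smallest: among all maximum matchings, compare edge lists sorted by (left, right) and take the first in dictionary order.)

Lex-smallest maximum matching: {(0,8), (7,2), (9,25), (12,1), (14,6), (16,10), (17,11), (20,4), (21,3)}

|M| = 9 (so the lex-smallest maximum matching has 9 edges)
process left vertices in ascending order; for each, take the smallest-labelled available neighbour that still permits 9 edges overall, or leave it unmatched if none does
lex-smallest matching: {0-8, 7-2, 9-25, 12-1, 14-6, 16-10, 17-11, 20-4, 21-3}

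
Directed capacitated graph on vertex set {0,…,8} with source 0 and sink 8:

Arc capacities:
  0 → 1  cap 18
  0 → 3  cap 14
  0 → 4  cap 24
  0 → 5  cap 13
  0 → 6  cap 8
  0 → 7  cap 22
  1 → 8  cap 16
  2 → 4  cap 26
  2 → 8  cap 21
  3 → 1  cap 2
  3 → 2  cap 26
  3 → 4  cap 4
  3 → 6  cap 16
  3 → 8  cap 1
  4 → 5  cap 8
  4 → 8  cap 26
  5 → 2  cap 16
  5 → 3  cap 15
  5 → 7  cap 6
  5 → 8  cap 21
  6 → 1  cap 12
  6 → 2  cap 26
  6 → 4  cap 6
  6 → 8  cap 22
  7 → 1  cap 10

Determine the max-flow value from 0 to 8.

Maximum flow value: 75

augment #1: 0→1→8 bottleneck 16, total now 16
augment #2: 0→3→8 bottleneck 1, total now 17
augment #3: 0→4→8 bottleneck 24, total now 41
augment #4: 0→5→8 bottleneck 13, total now 54
augment #5: 0→6→8 bottleneck 8, total now 62
augment #6: 0→3→2→8 bottleneck 13, total now 75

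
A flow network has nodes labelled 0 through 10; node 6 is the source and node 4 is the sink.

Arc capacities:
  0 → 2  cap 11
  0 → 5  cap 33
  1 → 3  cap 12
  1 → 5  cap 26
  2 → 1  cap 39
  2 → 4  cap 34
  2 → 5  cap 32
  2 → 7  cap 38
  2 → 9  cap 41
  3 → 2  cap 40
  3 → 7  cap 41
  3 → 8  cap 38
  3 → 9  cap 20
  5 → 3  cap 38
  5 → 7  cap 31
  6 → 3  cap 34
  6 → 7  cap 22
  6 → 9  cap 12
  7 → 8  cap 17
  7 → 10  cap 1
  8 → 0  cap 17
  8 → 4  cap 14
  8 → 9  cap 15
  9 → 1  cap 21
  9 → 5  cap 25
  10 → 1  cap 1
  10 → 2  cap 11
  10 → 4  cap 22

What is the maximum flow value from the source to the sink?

augment #1: 6→3→2→4 bottleneck 34, total now 34
augment #2: 6→7→8→4 bottleneck 14, total now 48
augment #3: 6→7→10→4 bottleneck 1, total now 49

Maximum flow value: 49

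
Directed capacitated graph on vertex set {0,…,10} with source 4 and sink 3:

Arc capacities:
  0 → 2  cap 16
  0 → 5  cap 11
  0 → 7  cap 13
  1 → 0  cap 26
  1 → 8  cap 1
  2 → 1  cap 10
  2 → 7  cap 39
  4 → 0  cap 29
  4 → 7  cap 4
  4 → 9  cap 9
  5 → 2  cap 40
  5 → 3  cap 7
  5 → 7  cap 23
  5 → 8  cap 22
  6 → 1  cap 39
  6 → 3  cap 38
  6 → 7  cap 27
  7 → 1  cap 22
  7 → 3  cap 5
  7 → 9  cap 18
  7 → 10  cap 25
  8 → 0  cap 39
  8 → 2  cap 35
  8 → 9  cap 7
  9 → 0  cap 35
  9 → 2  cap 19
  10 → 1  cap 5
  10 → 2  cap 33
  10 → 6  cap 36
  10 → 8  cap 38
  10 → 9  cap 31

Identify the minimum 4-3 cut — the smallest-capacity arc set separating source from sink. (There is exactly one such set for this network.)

augment #1: 4→7→3 push 4
augment #2: 4→0→5→3 push 7
augment #3: 4→0→7→3 push 1
augment #4: 4→0→7→10→6→3 push 12
augment #5: 4→0→2→7→10→6→3 push 9
augment #6: 4→9→2→7→10→6→3 push 4
max flow = 37; residual-reachable set from 4 gives S-side
cut edges (S→T): {(5,3), (7,3), (7,10)} total cap 37

Min-cut arcs: {(5,3), (7,3), (7,10)} (total capacity 37)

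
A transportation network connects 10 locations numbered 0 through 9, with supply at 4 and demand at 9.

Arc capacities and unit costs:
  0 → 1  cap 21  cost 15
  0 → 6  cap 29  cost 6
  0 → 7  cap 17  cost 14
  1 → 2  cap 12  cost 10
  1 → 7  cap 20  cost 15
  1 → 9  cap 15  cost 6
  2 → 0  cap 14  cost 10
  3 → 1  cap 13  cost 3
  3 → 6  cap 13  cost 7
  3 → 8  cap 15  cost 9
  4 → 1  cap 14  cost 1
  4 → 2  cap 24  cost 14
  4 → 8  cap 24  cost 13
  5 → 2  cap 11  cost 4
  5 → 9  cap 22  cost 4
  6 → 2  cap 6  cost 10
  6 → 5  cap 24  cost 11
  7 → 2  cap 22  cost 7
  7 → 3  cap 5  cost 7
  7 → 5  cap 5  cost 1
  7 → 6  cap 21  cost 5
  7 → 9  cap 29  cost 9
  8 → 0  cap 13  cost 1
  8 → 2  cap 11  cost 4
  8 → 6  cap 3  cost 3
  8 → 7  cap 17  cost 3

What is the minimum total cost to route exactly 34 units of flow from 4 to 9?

Minimum cost for 34 units: 596

shortest-cost path #1: 4→1→9 push 14 @ unit cost 7 (adds 98)
shortest-cost path #2: 4→8→7→5→9 push 5 @ unit cost 21 (adds 105)
shortest-cost path #3: 4→8→7→9 push 12 @ unit cost 25 (adds 300)
shortest-cost path #4: 4→8→6→5→9 push 3 @ unit cost 31 (adds 93)
total cost = 596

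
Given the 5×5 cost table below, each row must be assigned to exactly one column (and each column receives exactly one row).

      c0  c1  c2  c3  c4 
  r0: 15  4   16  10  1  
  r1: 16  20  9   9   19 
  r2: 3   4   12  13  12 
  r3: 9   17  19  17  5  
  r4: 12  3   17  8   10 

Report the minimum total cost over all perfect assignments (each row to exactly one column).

Minimum assignment cost: 29

optimal assignment: row0→col1 (cost 4), row1→col2 (cost 9), row2→col0 (cost 3), row3→col4 (cost 5), row4→col3 (cost 8)
total = 4 + 9 + 3 + 5 + 8 = 29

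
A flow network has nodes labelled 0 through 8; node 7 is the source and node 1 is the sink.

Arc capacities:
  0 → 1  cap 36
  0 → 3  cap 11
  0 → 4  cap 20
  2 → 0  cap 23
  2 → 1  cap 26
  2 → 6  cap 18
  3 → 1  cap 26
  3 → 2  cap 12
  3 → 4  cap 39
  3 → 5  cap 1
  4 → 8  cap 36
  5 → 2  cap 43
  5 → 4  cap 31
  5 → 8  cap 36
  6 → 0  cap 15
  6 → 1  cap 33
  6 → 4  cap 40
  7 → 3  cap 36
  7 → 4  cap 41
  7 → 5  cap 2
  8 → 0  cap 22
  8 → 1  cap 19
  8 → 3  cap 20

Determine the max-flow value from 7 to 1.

Maximum flow value: 74

augment #1: 7→3→1 bottleneck 26, total now 26
augment #2: 7→3→2→1 bottleneck 10, total now 36
augment #3: 7→4→8→1 bottleneck 19, total now 55
augment #4: 7→5→2→1 bottleneck 2, total now 57
augment #5: 7→4→8→0→1 bottleneck 17, total now 74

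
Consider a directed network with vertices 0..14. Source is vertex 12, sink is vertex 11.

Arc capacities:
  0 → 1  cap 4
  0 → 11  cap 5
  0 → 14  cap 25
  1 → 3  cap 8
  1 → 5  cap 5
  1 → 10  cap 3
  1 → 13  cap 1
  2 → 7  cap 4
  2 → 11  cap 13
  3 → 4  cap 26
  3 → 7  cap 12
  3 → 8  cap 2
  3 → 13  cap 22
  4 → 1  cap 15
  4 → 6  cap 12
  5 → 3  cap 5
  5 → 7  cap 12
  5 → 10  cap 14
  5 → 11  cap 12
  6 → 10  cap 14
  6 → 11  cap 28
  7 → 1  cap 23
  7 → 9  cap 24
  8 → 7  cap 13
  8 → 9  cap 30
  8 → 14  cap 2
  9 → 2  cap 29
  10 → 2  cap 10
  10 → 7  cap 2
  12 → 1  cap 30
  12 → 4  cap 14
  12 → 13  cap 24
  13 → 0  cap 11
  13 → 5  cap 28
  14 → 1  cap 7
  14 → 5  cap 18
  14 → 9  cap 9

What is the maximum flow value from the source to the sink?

augment #1: 12→1→5→11 bottleneck 5, total now 5
augment #2: 12→4→6→11 bottleneck 12, total now 17
augment #3: 12→13→0→11 bottleneck 5, total now 22
augment #4: 12→13→5→11 bottleneck 7, total now 29
augment #5: 12→1→10→2→11 bottleneck 3, total now 32
augment #6: 12→13→5→10→2→11 bottleneck 7, total now 39
augment #7: 12→1→3→7→9→2→11 bottleneck 3, total now 42

Maximum flow value: 42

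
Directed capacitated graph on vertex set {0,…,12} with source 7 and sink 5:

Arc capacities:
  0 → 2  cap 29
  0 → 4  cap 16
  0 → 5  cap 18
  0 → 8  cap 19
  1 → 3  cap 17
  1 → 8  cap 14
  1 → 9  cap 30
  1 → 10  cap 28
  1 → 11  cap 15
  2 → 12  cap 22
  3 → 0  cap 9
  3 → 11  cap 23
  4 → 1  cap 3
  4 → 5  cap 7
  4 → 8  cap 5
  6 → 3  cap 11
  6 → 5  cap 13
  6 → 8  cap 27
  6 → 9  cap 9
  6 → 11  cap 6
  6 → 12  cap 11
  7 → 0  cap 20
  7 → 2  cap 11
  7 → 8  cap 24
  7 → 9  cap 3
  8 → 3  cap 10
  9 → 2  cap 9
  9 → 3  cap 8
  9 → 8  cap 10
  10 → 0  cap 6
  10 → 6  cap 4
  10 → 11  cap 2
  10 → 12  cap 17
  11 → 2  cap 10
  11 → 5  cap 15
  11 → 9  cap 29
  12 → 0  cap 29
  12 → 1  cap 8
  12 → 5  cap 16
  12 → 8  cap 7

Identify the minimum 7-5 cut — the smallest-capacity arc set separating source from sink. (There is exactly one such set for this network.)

augment #1: 7→0→5 push 18
augment #2: 7→0→4→5 push 2
augment #3: 7→2→12→5 push 11
augment #4: 7→8→3→11→5 push 10
augment #5: 7→9→2→12→5 push 3
max flow = 44; residual-reachable set from 7 gives S-side
cut edges (S→T): {(7,0), (7,2), (7,9), (8,3)} total cap 44

Min-cut arcs: {(7,0), (7,2), (7,9), (8,3)} (total capacity 44)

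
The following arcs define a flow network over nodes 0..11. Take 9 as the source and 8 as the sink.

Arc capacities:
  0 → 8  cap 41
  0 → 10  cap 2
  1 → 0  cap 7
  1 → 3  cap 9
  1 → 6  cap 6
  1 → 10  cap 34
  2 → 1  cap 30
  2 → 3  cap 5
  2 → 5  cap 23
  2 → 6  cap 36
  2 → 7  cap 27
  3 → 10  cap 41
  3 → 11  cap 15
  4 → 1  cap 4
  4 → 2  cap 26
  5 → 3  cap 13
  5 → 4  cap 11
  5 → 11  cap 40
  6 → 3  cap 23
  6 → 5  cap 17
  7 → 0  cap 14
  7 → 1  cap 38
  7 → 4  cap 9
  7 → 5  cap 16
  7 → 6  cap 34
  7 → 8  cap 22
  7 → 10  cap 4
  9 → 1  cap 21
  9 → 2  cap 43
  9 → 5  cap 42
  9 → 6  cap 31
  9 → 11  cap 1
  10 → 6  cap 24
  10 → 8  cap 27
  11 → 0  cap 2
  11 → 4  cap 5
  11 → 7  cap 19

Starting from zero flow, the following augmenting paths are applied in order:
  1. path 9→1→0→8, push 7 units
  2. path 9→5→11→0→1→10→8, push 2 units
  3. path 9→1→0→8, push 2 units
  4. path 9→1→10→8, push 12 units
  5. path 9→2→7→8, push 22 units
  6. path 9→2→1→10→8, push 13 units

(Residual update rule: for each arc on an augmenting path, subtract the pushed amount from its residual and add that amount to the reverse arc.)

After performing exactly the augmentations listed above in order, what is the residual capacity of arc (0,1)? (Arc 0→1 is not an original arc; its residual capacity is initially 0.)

Residual capacity of (0,1): 7

after path 1 (9→1→0→8, push 7): res(0,1)=7
after path 2 (9→5→11→0→1→10→8, push 2): res(0,1)=5
after path 3 (9→1→0→8, push 2): res(0,1)=7
after path 4 (9→1→10→8, push 12): res(0,1)=7
after path 5 (9→2→7→8, push 22): res(0,1)=7
after path 6 (9→2→1→10→8, push 13): res(0,1)=7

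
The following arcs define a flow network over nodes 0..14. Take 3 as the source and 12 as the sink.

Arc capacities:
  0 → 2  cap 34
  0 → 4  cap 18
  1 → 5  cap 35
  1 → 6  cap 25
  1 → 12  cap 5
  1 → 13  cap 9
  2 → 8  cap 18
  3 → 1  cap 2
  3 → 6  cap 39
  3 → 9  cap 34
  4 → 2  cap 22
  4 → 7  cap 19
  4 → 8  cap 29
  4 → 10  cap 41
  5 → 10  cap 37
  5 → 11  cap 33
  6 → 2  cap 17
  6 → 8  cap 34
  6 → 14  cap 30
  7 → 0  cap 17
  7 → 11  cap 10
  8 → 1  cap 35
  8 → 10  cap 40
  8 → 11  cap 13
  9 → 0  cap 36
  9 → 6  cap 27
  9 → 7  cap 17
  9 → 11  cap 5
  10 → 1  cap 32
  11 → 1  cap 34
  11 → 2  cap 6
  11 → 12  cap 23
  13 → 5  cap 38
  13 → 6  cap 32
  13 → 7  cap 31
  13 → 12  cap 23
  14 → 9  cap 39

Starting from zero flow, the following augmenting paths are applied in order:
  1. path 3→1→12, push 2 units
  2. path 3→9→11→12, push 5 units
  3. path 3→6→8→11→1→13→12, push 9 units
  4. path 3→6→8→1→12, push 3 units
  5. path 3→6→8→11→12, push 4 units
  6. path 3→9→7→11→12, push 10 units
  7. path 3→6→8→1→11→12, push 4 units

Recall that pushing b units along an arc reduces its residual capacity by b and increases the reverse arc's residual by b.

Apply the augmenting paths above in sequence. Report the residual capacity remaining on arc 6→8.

Residual capacity of (6,8): 14

after path 1 (3→1→12, push 2): res(6,8)=34
after path 2 (3→9→11→12, push 5): res(6,8)=34
after path 3 (3→6→8→11→1→13→12, push 9): res(6,8)=25
after path 4 (3→6→8→1→12, push 3): res(6,8)=22
after path 5 (3→6→8→11→12, push 4): res(6,8)=18
after path 6 (3→9→7→11→12, push 10): res(6,8)=18
after path 7 (3→6→8→1→11→12, push 4): res(6,8)=14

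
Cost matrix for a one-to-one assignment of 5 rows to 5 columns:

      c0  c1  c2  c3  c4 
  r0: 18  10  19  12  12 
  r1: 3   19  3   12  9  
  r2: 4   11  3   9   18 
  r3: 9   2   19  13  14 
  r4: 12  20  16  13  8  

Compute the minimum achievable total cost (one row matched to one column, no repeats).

optimal assignment: row0→col3 (cost 12), row1→col0 (cost 3), row2→col2 (cost 3), row3→col1 (cost 2), row4→col4 (cost 8)
total = 12 + 3 + 3 + 2 + 8 = 28

Minimum assignment cost: 28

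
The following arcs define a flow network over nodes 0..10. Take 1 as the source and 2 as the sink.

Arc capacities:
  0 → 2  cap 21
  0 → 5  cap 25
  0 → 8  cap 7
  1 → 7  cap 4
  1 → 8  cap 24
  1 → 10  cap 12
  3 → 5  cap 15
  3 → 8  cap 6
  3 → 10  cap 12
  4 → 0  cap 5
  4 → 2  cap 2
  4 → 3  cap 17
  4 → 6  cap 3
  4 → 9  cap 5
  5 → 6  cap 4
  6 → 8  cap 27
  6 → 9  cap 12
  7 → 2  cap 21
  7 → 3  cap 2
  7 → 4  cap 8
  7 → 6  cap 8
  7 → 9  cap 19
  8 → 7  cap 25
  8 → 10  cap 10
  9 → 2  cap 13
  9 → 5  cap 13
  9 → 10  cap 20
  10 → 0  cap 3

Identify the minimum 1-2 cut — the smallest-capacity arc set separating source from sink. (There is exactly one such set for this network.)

augment #1: 1→7→2 push 4
augment #2: 1→8→7→2 push 17
augment #3: 1→10→0→2 push 3
augment #4: 1→8→7→4→2 push 2
augment #5: 1→8→7→9→2 push 5
max flow = 31; residual-reachable set from 1 gives S-side
cut edges (S→T): {(1,7), (1,8), (10,0)} total cap 31

Min-cut arcs: {(1,7), (1,8), (10,0)} (total capacity 31)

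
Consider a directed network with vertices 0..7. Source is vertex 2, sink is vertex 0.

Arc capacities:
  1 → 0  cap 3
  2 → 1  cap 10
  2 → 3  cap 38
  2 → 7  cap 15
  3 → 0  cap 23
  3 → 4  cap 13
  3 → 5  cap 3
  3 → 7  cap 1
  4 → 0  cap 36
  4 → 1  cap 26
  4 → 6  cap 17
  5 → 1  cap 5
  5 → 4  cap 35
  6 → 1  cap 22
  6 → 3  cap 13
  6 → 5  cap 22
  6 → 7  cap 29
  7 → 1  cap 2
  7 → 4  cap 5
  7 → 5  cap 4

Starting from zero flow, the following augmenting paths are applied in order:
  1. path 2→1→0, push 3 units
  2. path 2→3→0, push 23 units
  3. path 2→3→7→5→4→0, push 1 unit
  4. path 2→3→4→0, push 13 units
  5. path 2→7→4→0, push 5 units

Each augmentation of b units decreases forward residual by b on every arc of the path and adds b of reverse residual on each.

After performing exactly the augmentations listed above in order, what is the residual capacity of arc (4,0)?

after path 1 (2→1→0, push 3): res(4,0)=36
after path 2 (2→3→0, push 23): res(4,0)=36
after path 3 (2→3→7→5→4→0, push 1): res(4,0)=35
after path 4 (2→3→4→0, push 13): res(4,0)=22
after path 5 (2→7→4→0, push 5): res(4,0)=17

Residual capacity of (4,0): 17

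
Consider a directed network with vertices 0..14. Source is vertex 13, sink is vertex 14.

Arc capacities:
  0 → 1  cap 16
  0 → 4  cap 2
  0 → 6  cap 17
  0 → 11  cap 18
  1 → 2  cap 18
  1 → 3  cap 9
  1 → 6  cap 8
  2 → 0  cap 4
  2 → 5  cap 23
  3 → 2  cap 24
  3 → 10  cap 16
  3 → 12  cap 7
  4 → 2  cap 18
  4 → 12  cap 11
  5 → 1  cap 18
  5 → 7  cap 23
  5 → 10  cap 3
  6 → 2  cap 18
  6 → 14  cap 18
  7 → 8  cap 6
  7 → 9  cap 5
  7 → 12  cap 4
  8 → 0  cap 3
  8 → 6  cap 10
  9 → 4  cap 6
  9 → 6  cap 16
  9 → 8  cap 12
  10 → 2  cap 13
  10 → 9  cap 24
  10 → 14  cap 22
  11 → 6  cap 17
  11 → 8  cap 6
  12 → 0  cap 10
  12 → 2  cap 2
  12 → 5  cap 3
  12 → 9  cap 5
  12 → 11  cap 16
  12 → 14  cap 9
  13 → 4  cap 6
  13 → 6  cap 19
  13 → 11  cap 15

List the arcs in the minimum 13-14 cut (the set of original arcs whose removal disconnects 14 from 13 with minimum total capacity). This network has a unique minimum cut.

augment #1: 13→6→14 push 18
augment #2: 13→4→12→14 push 6
augment #3: 13→6→2→5→10→14 push 1
augment #4: 13→11→6→2→5→10→14 push 2
augment #5: 13→11→8→0→4→12→14 push 2
augment #6: 13→11→6→2→5→7→12→14 push 1
augment #7: 13→11→8→0→1→3→10→14 push 1
augment #8: 13→11→6→2→0→1→3→10→14 push 4
augment #9: 13→11→6→2→5→1→3→10→14 push 4
max flow = 39; residual-reachable set from 13 gives S-side
cut edges (S→T): {(1,3), (5,10), (6,14), (12,14)} total cap 39

Min-cut arcs: {(1,3), (5,10), (6,14), (12,14)} (total capacity 39)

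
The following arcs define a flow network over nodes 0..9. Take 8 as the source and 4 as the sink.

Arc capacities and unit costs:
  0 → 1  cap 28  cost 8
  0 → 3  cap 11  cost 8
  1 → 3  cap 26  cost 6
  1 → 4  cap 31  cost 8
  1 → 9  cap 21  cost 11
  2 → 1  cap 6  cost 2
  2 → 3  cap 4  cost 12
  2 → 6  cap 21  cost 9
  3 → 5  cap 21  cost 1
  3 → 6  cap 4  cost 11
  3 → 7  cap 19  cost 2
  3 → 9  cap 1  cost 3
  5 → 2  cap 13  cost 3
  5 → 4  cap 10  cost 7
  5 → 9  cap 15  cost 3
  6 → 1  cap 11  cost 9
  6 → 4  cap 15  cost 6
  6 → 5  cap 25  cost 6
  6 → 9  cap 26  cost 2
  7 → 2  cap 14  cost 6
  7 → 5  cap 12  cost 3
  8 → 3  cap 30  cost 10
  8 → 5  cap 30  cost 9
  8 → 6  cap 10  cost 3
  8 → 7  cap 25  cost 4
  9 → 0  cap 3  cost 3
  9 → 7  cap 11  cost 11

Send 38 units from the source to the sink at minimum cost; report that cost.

Minimum cost for 38 units: 712

shortest-cost path #1: 8→6→4 push 10 @ unit cost 9 (adds 90)
shortest-cost path #2: 8→7→5→4 push 10 @ unit cost 14 (adds 140)
shortest-cost path #3: 8→7→2→1→4 push 6 @ unit cost 20 (adds 120)
shortest-cost path #4: 8→7→2→6→4 push 5 @ unit cost 25 (adds 125)
shortest-cost path #5: 8→7→5→9→0→1→4 push 2 @ unit cost 29 (adds 58)
shortest-cost path #6: 8→5→9→0→1→4 push 1 @ unit cost 31 (adds 31)
shortest-cost path #7: 8→7→2→6→1→4 push 2 @ unit cost 36 (adds 72)
shortest-cost path #8: 8→3→6→1→4 push 2 @ unit cost 38 (adds 76)
total cost = 712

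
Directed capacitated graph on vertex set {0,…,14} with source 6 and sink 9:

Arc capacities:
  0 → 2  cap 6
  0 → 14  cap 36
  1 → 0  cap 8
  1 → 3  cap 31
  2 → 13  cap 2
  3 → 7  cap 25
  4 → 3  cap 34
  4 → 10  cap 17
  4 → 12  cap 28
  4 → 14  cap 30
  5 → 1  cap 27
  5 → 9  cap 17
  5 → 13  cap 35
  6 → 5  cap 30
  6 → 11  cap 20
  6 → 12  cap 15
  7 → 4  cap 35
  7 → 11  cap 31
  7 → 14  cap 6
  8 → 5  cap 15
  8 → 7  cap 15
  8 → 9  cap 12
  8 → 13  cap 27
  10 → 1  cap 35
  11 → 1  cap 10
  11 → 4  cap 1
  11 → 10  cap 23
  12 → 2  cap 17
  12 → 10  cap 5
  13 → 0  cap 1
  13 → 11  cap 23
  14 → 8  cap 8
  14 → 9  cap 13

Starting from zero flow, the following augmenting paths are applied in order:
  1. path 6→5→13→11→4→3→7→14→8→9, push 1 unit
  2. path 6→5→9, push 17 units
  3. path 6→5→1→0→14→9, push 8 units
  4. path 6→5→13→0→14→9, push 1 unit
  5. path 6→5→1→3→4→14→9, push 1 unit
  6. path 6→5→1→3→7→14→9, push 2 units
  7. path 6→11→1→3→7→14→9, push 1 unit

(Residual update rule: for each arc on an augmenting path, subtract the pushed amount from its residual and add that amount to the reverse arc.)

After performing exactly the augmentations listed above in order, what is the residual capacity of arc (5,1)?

after path 1 (6→5→13→11→4→3→7→14→8→9, push 1): res(5,1)=27
after path 2 (6→5→9, push 17): res(5,1)=27
after path 3 (6→5→1→0→14→9, push 8): res(5,1)=19
after path 4 (6→5→13→0→14→9, push 1): res(5,1)=19
after path 5 (6→5→1→3→4→14→9, push 1): res(5,1)=18
after path 6 (6→5→1→3→7→14→9, push 2): res(5,1)=16
after path 7 (6→11→1→3→7→14→9, push 1): res(5,1)=16

Residual capacity of (5,1): 16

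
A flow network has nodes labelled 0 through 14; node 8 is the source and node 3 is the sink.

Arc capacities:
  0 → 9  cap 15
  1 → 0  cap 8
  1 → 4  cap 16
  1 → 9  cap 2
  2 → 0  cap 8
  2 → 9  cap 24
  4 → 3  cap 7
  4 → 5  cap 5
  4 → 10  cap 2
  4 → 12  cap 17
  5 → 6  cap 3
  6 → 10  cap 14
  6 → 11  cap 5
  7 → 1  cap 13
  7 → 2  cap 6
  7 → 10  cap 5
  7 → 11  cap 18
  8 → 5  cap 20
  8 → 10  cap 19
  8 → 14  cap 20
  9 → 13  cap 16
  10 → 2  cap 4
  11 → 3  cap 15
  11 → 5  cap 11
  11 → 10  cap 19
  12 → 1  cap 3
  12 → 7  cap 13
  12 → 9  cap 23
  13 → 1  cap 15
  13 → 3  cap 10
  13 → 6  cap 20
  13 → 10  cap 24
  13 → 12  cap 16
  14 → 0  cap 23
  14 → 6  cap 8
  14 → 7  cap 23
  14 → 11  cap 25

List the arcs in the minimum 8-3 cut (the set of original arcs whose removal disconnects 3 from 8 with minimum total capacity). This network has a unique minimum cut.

augment #1: 8→14→11→3 push 15
augment #2: 8→10→2→9→13→3 push 4
augment #3: 8→14→0→9→13→3 push 5
augment #4: 8→5→6→11→14→0→9→13→3 push 1
augment #5: 8→5→6→11→14→7→1→4→3 push 2
max flow = 27; residual-reachable set from 8 gives S-side
cut edges (S→T): {(5,6), (8,14), (10,2)} total cap 27

Min-cut arcs: {(5,6), (8,14), (10,2)} (total capacity 27)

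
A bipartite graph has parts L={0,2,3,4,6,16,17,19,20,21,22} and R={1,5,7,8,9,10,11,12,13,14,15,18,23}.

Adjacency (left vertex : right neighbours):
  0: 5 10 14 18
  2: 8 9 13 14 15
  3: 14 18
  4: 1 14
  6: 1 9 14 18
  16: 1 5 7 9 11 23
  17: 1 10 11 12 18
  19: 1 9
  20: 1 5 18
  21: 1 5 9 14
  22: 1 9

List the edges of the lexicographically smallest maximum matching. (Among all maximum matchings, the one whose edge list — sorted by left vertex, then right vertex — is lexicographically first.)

|M| = 9 (so the lex-smallest maximum matching has 9 edges)
process left vertices in ascending order; for each, take the smallest-labelled available neighbour that still permits 9 edges overall, or leave it unmatched if none does
lex-smallest matching: {0-10, 2-8, 3-14, 4-1, 6-9, 16-7, 17-11, 20-18, 21-5}

Lex-smallest maximum matching: {(0,10), (2,8), (3,14), (4,1), (6,9), (16,7), (17,11), (20,18), (21,5)}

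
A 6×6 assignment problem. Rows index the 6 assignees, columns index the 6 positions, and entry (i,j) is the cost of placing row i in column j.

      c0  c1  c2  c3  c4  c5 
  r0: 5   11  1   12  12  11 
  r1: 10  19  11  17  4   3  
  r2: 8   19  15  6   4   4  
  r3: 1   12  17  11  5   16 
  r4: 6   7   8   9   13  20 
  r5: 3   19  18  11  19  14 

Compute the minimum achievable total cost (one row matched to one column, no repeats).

optimal assignment: row0→col2 (cost 1), row1→col5 (cost 3), row2→col3 (cost 6), row3→col4 (cost 5), row4→col1 (cost 7), row5→col0 (cost 3)
total = 1 + 3 + 6 + 5 + 7 + 3 = 25

Minimum assignment cost: 25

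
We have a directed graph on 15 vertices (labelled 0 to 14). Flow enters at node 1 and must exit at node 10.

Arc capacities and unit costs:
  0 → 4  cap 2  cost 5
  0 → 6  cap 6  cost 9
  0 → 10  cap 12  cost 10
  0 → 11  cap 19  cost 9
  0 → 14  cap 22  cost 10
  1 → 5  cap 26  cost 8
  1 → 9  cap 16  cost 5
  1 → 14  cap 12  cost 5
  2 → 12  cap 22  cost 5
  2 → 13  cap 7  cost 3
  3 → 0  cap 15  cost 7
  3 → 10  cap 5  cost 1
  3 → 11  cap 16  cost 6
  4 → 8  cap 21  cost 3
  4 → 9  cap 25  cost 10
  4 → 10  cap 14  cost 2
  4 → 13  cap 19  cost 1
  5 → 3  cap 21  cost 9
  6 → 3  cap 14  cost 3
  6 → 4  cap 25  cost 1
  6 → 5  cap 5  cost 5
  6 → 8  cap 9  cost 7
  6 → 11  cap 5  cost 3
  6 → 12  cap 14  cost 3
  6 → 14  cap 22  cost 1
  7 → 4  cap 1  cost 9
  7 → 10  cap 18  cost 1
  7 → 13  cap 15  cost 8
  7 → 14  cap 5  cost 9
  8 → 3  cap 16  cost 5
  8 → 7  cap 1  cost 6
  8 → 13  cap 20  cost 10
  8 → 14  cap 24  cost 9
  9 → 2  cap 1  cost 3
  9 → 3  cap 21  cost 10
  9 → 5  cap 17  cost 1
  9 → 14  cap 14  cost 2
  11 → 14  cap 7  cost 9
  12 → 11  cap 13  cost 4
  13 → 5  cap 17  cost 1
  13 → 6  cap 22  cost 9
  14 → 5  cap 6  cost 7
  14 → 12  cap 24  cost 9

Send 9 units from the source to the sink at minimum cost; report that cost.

Minimum cost for 9 units: 193

shortest-cost path #1: 1→9→3→10 push 5 @ unit cost 16 (adds 80)
shortest-cost path #2: 1→9→2→13→6→4→10 push 1 @ unit cost 23 (adds 23)
shortest-cost path #3: 1→9→3→0→4→10 push 2 @ unit cost 29 (adds 58)
shortest-cost path #4: 1→9→3→0→10 push 1 @ unit cost 32 (adds 32)
total cost = 193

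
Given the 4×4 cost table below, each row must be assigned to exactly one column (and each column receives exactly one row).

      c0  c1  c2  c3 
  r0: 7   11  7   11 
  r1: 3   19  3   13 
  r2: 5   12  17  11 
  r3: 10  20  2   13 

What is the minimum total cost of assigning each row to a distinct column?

Minimum assignment cost: 27

optimal assignment: row0→col1 (cost 11), row1→col0 (cost 3), row2→col3 (cost 11), row3→col2 (cost 2)
total = 11 + 3 + 11 + 2 = 27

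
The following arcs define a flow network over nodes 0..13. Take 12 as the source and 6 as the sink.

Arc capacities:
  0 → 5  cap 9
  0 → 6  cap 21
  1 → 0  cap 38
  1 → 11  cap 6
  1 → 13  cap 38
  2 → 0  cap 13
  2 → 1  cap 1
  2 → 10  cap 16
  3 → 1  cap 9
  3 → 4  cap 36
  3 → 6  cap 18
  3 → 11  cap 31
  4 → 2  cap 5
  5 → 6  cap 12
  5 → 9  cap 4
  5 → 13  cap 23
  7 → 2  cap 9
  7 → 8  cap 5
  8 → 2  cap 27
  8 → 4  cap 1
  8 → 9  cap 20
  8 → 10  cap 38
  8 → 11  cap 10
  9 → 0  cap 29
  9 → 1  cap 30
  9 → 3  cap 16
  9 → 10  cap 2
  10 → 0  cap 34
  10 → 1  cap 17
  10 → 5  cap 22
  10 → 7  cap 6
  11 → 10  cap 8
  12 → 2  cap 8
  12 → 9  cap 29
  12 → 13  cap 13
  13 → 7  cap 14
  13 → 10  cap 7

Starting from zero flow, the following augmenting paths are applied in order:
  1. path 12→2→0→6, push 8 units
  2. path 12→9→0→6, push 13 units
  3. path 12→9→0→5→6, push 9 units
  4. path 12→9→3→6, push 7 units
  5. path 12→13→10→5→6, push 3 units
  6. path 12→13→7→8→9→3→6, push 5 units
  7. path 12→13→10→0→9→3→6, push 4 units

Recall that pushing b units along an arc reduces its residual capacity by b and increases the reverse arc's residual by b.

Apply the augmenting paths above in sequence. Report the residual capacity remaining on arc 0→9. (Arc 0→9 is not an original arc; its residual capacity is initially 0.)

after path 1 (12→2→0→6, push 8): res(0,9)=0
after path 2 (12→9→0→6, push 13): res(0,9)=13
after path 3 (12→9→0→5→6, push 9): res(0,9)=22
after path 4 (12→9→3→6, push 7): res(0,9)=22
after path 5 (12→13→10→5→6, push 3): res(0,9)=22
after path 6 (12→13→7→8→9→3→6, push 5): res(0,9)=22
after path 7 (12→13→10→0→9→3→6, push 4): res(0,9)=18

Residual capacity of (0,9): 18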